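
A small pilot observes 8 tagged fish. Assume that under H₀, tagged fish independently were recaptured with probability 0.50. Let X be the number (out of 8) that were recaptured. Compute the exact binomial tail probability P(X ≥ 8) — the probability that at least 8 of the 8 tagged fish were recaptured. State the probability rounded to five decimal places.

P = 0.00391

X is binomial with n = 8 and p = 0.50.
P(X ≥ 8) = C(8,8)·0.50^8·0.50^0.
= 0.003906 = 0.00391.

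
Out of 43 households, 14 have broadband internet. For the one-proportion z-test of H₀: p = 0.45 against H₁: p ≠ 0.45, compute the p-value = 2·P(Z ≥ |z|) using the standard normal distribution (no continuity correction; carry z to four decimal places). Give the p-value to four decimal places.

p-value = 0.1010

p̂ = 14/43 = 0.32558.
Under H₀, SE = √(p₀(1−p₀)/n) = √(0.45·0.55/43) = √0.005755814 = 0.075867.
z = (p̂ − p₀)/SE = (14/43 − 0.45)/0.075867 ≈ -1.6400.
p-value = 2·P(Z ≥ |z|) with z = -1.6400 → 0.1010.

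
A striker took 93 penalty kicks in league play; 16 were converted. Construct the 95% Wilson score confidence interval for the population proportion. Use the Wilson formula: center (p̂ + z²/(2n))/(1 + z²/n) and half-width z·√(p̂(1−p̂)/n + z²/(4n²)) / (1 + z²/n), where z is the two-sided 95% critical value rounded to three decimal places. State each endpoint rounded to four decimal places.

(0.1088, 0.2613)

Here p̂ = 16/93 = 0.17204 and z = 1.960 (z² = 3.841600).
1 + z²/n = 1.041308.
Adjusted center: (0.17204 + z²/(2n))/1.041308 = 0.18505.
Radicand: p̂(1−p̂)/n + z²/(4n²) = 0.001531658 + 0.000111042 = 0.001642700.
Half-width = z·√(radicand)/denom = 1.960·0.040530/1.041308 = 0.07629.
CI: 0.18505 ± 0.07629 = (0.1088, 0.2613).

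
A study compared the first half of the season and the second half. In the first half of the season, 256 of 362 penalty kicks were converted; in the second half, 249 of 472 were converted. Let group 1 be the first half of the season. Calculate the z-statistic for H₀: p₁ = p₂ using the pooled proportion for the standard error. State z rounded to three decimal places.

z = 5.261

Sample proportions: p̂₁ = 256/362 = 0.70718 and p̂₂ = 249/472 = 0.52754.
Pooling: p̂ = 505/834 = 0.60552.
SE = √[p̂(1−p̂)(1/n₁+1/n₂)] = √[0.60552·0.39448·(1/362+1/472)] ≈ 0.034146.
z = (p̂₁ − p̂₂)/SE = (0.70718 − 0.52754)/0.034146 = 0.17964/0.034146 = 5.261.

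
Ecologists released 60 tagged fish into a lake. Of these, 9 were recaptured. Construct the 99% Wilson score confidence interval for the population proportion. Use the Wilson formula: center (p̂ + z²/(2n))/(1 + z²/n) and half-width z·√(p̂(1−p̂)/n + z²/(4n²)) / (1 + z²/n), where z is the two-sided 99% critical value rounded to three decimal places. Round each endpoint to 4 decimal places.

(0.0669, 0.3028)

p̂ = 9/60 = 0.15000; z = 2.576, so z² = 6.635776.
Denominator 1 + z²/n = 1 + 6.635776/60 = 1.110596.
Center = (0.15000 + 0.055298)/1.110596 = 0.18485.
Radicand: p̂(1−p̂)/n + z²/(4n²) = 0.002125000 + 0.000460818 = 0.002585818.
Half-width = 2.576·√0.002585818/1.110596 = 0.11795.
So the interval runs from 0.0669 to 0.3028.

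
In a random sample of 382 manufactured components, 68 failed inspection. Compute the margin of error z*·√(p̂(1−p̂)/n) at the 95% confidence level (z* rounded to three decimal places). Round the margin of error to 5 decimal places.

ME = 0.03836

The sample proportion is 68/382 = 0.17801.
Standard error of p̂: √(0.146323/382) = √0.000383044 = 0.019572.
For 95% confidence, z* = 1.960.
So ME = 0.03836.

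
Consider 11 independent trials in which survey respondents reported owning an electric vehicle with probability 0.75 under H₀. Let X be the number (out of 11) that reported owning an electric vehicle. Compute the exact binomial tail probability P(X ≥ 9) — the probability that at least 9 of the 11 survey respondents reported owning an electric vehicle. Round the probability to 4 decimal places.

P = 0.4552

X ~ Binomial(n=11, p=0.75).
P(X ≥ 9) = C(11,9)·0.75^9·0.25^2 + C(11,10)·0.75^10·0.25^1 + C(11,11)·0.75^11·0.25^0.
= 0.258104 + 0.154862 + 0.042235 = 0.4552.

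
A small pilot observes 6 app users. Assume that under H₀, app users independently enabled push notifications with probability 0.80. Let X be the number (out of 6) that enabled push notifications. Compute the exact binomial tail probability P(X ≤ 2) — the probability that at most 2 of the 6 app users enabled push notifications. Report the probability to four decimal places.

X is binomial with n = 6 and p = 0.80.
P(X ≤ 2) = C(6,0)·0.80^0·0.20^6 + C(6,1)·0.80^1·0.20^5 + C(6,2)·0.80^2·0.20^4.
= 0.000064 + 0.001536 + 0.015360 = 0.0170.

P = 0.0170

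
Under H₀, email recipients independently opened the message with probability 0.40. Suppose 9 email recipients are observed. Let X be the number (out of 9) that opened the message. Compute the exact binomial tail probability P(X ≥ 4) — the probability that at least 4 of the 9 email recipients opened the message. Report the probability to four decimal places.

P = 0.5174

X is binomial with n = 9 and p = 0.40.
P(X ≥ 4) = Σ_{j=4}^{9} C(9,j)·0.40^j·0.60^{9−j}.
= 0.250823 + 0.167215 + 0.074318 + 0.021234 + 0.003539 + 0.000262 = 0.5174.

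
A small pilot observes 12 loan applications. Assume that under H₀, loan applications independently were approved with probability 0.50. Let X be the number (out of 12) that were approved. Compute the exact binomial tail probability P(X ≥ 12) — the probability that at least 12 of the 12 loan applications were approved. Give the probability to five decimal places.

P = 0.00024

X is binomial with n = 12 and p = 0.50.
P(X ≥ 12) = C(12,12)·0.50^12·0.50^0.
= 0.000244 = 0.00024.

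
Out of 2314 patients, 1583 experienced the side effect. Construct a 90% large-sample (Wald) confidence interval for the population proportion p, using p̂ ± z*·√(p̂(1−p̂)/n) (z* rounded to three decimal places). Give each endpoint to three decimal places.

(0.668, 0.700)

The sample proportion is 1583/2314 = 0.68410.
Standard error of p̂: √(0.216108/2314) = √0.000093392 = 0.009664.
The 90% critical value is z* = 1.645.
Margin = 1.645·0.009664 = 0.01590.
So the interval runs from 0.668 to 0.700.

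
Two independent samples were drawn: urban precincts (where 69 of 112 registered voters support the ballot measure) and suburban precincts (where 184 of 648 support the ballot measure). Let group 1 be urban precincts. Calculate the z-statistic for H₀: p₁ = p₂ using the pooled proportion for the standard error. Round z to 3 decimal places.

p̂₁ = 69/112 = 0.61607, p̂₂ = 184/648 = 0.28395.
Pooled p̂ = (69+184)/(112+648) = 253/760 = 0.33289.
Pooled SE = √[0.2220758·0.01047178] ≈ 0.048224.
z = (p̂₁ − p̂₂)/SE = (0.61607 − 0.28395)/0.048224 = 0.33212/0.048224 = 6.887.

z = 6.887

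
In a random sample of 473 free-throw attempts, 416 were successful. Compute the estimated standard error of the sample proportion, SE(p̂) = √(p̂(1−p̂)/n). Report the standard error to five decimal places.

SE = 0.01497

Sample proportion p̂ = 416/473 = 0.87949.
p̂(1−p̂) = 0.105987.
SE = √(0.105987/473) = 0.01497.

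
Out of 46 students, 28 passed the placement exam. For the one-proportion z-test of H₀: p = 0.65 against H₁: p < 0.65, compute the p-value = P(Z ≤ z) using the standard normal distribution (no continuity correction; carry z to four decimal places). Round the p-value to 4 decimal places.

The sample proportion is 28/46 = 0.60870.
Null standard error: √(0.65·0.35/46) = √0.004945652 = 0.070325.
Test statistic (full precision, shown to 4 dp): z = (28/46 − 0.65)/SE₀ ≈ -0.5873.
From the standard normal, P(Z ≤ z) = 0.2785.

p-value = 0.2785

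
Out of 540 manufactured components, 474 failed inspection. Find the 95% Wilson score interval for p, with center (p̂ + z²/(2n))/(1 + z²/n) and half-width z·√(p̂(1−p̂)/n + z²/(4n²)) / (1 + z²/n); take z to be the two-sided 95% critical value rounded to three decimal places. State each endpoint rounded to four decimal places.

p̂ = 474/540 = 0.87778; z = 1.960, so z² = 3.841600.
1 + z²/n = 1.007114.
Adjusted center: (0.87778 + z²/(2n))/1.007114 = 0.87511.
Radicand: p̂(1−p̂)/n + z²/(4n²) = 0.000198674 + 0.000003294 = 0.000201968.
Half-width = 1.960·√0.000201968/1.007114 = 0.02766.
Interval: 0.87511 ± 0.02766 → (0.8475, 0.9028).

(0.8475, 0.9028)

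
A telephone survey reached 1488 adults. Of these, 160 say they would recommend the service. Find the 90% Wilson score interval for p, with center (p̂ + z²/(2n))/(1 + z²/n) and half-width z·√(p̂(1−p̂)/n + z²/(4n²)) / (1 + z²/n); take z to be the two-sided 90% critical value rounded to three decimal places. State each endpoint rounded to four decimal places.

p̂ = 160/1488 = 0.10753; z = 1.645, so z² = 2.706025.
1 + z²/n = 1.001819.
Center = (0.10753 + 0.000909)/1.001819 = 0.10824.
Radicand: p̂(1−p̂)/n + z²/(4n²) = 0.000064493 + 0.000000306 = 0.000064799.
Half-width = 1.645·√0.000064799/1.001819 = 0.01322.
CI: 0.10824 ± 0.01322 = (0.0950, 0.1215).

(0.0950, 0.1215)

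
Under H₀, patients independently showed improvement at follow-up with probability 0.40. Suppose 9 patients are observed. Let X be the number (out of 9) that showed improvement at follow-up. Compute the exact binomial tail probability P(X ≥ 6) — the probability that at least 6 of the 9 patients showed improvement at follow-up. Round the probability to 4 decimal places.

P = 0.0994

X is binomial with n = 9 and p = 0.40.
P(X ≥ 6) = C(9,6)·0.40^6·0.60^3 + C(9,7)·0.40^7·0.60^2 + C(9,8)·0.40^8·0.60^1 + C(9,9)·0.40^9·0.60^0.
= 0.074318 + 0.021234 + 0.003539 + 0.000262 = 0.0994.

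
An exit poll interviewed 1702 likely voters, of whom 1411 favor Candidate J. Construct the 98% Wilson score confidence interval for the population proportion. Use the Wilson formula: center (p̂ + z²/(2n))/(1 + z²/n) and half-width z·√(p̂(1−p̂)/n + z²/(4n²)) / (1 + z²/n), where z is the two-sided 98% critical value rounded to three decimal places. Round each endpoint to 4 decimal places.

(0.8068, 0.8492)

p̂ = 1411/1702 = 0.82902; z = 2.326, so z² = 5.410276.
1 + z²/n = 1.003179.
Adjusted center: (0.82902 + z²/(2n))/1.003179 = 0.82798.
Radicand: p̂(1−p̂)/n + z²/(4n²) = 0.000083280 + 0.000000467 = 0.000083747.
Half-width = z·√(radicand)/denom = 2.326·0.009151/1.003179 = 0.02122.
Interval: 0.82798 ± 0.02122 → (0.8068, 0.8492).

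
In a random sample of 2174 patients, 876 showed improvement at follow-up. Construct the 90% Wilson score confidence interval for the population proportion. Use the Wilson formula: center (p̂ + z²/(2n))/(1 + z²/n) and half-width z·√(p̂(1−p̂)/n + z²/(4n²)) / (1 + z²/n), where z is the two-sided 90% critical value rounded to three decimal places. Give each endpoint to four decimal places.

(0.3858, 0.4204)

Here p̂ = 876/2174 = 0.40294 and z = 1.645 (z² = 2.706025).
Denominator 1 + z²/n = 1 + 2.706025/2174 = 1.001245.
Center = (0.40294 + 0.000622)/1.001245 = 0.40306.
Radicand: p̂(1−p̂)/n + z²/(4n²) = 0.000110662 + 0.000000143 = 0.000110805.
Half-width = 1.645·√0.000110805/1.001245 = 0.01729.
CI: 0.40306 ± 0.01729 = (0.3858, 0.4204).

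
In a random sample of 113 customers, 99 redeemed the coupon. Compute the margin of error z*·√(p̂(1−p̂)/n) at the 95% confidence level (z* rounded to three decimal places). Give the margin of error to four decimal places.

ME = 0.0607

Sample proportion p̂ = 99/113 = 0.87611.
SE(p̂) = √(0.87611·0.12389/113) = 0.030993.
z* = 1.960 at the 95% level.
So ME = 0.0607.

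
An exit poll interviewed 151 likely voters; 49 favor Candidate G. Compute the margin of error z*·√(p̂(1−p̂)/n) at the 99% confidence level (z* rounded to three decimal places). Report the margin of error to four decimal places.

ME = 0.0981

p̂ = 49/151 = 0.32450.
SE = √(p̂(1−p̂)/n) = √(0.219201/151) = 0.038101.
z* = 2.576 at the 99% level.
Margin of error = z*·SE = 2.576 × 0.038101 = 0.0981.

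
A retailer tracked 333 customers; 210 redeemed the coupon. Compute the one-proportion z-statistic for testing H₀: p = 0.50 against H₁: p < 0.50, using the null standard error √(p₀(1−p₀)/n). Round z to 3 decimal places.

The sample proportion is 210/333 = 0.63063.
Null standard error: √(0.50·0.50/333) = √0.000750751 = 0.027400.
Test statistic: z = 0.13063/0.027400 = 4.768.

z = 4.768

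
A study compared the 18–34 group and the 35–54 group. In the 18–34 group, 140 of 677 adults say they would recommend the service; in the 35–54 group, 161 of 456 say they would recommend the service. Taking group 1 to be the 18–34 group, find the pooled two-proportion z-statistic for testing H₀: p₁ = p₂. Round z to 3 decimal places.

p̂₁ = 140/677 = 0.20679, p̂₂ = 161/456 = 0.35307.
Pooled p̂ = (140+161)/(677+456) = 301/1133 = 0.26567.
Pooled SE = √[0.1950878·0.00367009] ≈ 0.026758.
z = -0.14628/0.026758 = -5.467.

z = -5.467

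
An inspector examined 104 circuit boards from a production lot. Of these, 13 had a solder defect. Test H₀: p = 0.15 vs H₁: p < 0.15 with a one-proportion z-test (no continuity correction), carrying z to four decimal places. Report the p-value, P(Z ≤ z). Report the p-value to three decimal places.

p-value = 0.238

Sample proportion p̂ = 13/104 = 0.12500.
Null standard error: √(0.15·0.85/104) = √0.001225962 = 0.035014.
z = (p̂ − p₀)/SE = (13/104 − 0.15)/0.035014 ≈ -0.7140.
p-value = P(Z ≤ z) with z = -0.7140 → 0.238.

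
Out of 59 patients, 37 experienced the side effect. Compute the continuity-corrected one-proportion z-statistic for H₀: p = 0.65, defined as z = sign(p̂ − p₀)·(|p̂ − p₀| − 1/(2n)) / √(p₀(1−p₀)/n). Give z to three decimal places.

Sample proportion p̂ = 37/59 = 0.62712. p̂ − p₀ = -0.022881.
Continuity correction 1/(2n) = 1/118 = 0.008475.
Corrected numerator: |-0.022881| − 0.008475 = 0.014406.
SE₀ = √(0.65·0.35/59) = 0.062096.
z = −0.014406/0.062096 = -0.232.

z = -0.232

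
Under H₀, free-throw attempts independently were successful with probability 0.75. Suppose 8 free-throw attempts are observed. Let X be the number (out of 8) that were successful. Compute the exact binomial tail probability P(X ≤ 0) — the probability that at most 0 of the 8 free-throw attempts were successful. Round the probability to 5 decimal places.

P = 0.00002

X is binomial with n = 8 and p = 0.75.
P(X ≤ 0) = C(8,0)·0.75^0·0.25^8.
= 0.000015 = 0.00002.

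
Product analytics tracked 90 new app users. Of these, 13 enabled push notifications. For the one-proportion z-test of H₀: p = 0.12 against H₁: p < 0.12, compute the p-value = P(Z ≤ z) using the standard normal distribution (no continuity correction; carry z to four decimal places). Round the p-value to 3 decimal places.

p-value = 0.762

p̂ = 13/90 = 0.14444.
Null standard error: √(0.12·0.88/90) = √0.001173333 = 0.034254.
Test statistic (full precision, shown to 4 dp): z = (13/90 − 0.12)/SE₀ ≈ 0.7136.
p-value = P(Z ≤ z) with z = 0.7136 → 0.762.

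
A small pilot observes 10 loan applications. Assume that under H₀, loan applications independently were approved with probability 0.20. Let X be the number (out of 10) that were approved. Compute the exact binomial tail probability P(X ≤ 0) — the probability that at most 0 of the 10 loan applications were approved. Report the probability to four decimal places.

X ~ Binomial(n=10, p=0.20).
P(X ≤ 0) = C(10,0)·0.20^0·0.80^10.
= 0.107374 = 0.1074.

P = 0.1074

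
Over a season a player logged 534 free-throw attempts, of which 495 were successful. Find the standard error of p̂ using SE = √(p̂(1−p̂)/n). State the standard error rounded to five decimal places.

SE = 0.01126

Sample proportion p̂ = 495/534 = 0.92697.
p̂(1−p̂) = 0.92697·0.07303 = 0.067697.
SE = √(0.067697/534) = √0.000126773 = 0.01126.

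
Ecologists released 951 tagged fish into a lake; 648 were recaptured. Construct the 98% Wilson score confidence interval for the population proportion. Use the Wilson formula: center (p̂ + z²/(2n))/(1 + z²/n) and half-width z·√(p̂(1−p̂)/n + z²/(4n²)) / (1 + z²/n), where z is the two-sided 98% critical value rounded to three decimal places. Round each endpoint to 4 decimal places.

(0.6453, 0.7154)

p̂ = 648/951 = 0.68139; z = 2.326, so z² = 5.410276.
1 + z²/n = 1.005689.
Center = (0.68139 + 0.002845)/1.005689 = 0.68036.
Radicand: p̂(1−p̂)/n + z²/(4n²) = 0.000228284 + 0.000001496 = 0.000229780.
Half-width = z·√(radicand)/denom = 2.326·0.015158/1.005689 = 0.03506.
Interval: 0.68036 ± 0.03506 → (0.6453, 0.7154).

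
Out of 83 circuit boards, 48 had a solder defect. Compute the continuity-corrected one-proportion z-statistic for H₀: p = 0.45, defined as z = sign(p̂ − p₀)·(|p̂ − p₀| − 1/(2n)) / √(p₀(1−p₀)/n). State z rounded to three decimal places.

z = 2.239

p̂ = 48/83 = 0.57831. p̂ − p₀ = 0.128313.
1/(2n) = 0.006024.
Corrected numerator: |0.128313| − 0.006024 = 0.122289.
SE₀ = √(0.45·0.55/83) = 0.054607.
z = +0.122289/0.054607 = 2.239.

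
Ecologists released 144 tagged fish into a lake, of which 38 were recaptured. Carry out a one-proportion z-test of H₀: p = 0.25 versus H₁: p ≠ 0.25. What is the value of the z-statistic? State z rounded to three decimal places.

z = 0.385

p̂ = 38/144 = 0.26389.
Null standard error: √(0.25·0.75/144) = √0.001302083 = 0.036084.
z = (0.26389 − 0.25)/0.036084 = 0.01389/0.036084 = 0.385.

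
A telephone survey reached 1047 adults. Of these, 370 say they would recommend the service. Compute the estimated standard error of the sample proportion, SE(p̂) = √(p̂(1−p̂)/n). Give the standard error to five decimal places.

With x = 370 successes in n = 1047, p̂ = 0.35339.
p̂(1−p̂) = 0.35339·0.64661 = 0.228506.
Dividing by n and taking the root: √0.000218248 = 0.01477.

SE = 0.01477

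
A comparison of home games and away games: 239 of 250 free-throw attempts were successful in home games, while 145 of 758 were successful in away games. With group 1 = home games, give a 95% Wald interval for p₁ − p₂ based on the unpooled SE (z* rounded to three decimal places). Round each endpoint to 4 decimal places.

p̂₁ = 0.95600, p̂₂ = 0.19129, so the observed difference is 0.76471.
Unpooled SE = √(p̂₁(1−p̂₁)/n₁ + p̂₂(1−p̂₂)/n₂) = √(0.000168256 + 0.000204090) = 0.019296.
The 95% critical value is z* = 1.960. Margin = 1.960·0.019296 = 0.03782.
So the interval runs from 0.7269 to 0.8025.

(0.7269, 0.8025)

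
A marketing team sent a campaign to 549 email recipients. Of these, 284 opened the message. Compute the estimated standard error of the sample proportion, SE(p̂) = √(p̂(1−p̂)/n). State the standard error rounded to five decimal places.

Sample proportion p̂ = 284/549 = 0.51730.
p̂(1−p̂) = 0.51730·0.48270 = 0.249701.
SE = √(0.249701/549) = 0.02133.

SE = 0.02133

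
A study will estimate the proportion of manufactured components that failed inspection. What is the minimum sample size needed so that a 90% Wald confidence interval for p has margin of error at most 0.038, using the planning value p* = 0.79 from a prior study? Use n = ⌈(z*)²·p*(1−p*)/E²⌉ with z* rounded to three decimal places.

z* = 1.645 at the 90% level.
p*(1−p*) = 0.1659.
(z*)²·p*(1−p*)/E² = 2.706025·0.1659/0.001444 = 310.893.
Rounding up, n = 311.

n = 311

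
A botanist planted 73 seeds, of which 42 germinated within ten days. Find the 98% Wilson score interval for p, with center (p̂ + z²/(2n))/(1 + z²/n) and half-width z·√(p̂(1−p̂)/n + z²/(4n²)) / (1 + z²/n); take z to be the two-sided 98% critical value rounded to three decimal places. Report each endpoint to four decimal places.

(0.4402, 0.7001)

Here p̂ = 42/73 = 0.57534 and z = 2.326 (z² = 5.410276).
1 + z²/n = 1.074113.
Center = (0.57534 + 0.037057)/1.074113 = 0.57014.
Radicand: p̂(1−p̂)/n + z²/(4n²) = 0.003346897 + 0.000253813 = 0.003600710.
Half-width = z·√(radicand)/denom = 2.326·0.060006/1.074113 = 0.12994.
So the interval runs from 0.4402 to 0.7001.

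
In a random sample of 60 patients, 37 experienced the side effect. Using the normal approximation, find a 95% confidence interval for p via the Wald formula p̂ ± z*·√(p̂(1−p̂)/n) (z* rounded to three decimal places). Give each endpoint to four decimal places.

Sample proportion p̂ = 37/60 = 0.61667.
SE = √(p̂(1−p̂)/n) = √(0.236389/60) = 0.062768.
The 95% critical value is z* = 1.960.
Margin = 1.960·0.062768 = 0.12303.
So the interval runs from 0.4936 to 0.7397.

(0.4936, 0.7397)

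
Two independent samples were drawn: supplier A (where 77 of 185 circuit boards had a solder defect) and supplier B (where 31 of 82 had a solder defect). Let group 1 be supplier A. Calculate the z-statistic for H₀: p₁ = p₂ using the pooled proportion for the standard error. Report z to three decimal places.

z = 0.586

p̂₁ = 77/185 = 0.41622, p̂₂ = 31/82 = 0.37805.
Pooled p̂ = (77+31)/(185+82) = 108/267 = 0.40449.
Pooled SE = √[0.2408787·0.01760053] ≈ 0.065112.
z = 0.03817/0.065112 = 0.586.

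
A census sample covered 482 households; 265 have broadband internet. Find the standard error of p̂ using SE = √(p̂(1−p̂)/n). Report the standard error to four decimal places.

SE = 0.0227

The sample proportion is 265/482 = 0.54979.
p̂(1−p̂) = 0.247521.
Dividing by n and taking the root: √0.000513529 = 0.0227.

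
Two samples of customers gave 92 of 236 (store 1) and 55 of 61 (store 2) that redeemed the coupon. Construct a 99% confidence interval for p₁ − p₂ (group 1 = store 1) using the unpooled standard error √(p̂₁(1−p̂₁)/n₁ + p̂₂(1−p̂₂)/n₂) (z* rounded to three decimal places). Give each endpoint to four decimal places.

p̂₁ = 0.38983, p̂₂ = 0.90164, so the observed difference is -0.51181.
SE = √(0.001007893 + 0.001453866) = √0.002461759 = 0.049616.
The 99% critical value is z* = 2.576. Margin of error = 0.12781.
Interval: -0.51181 ± 0.12781 → (-0.6396, -0.3840).

(-0.6396, -0.3840)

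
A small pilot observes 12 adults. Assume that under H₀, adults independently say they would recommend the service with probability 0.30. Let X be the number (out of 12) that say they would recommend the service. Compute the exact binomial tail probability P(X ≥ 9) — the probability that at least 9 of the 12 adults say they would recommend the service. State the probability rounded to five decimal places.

P = 0.00169

X is binomial with n = 12 and p = 0.30.
P(X ≥ 9) = C(12,9)·0.30^9·0.70^3 + C(12,10)·0.30^10·0.70^2 + C(12,11)·0.30^11·0.70^1 + C(12,12)·0.30^12·0.70^0.
= 0.001485 + 0.000191 + 0.000015 + 0.000001 = 0.00169.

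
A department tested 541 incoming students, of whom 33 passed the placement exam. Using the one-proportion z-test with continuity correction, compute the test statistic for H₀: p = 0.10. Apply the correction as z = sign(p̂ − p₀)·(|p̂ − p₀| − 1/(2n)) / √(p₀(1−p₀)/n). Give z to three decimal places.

The sample proportion is 33/541 = 0.06100. p̂ − p₀ = -0.039002.
Continuity correction 1/(2n) = 1/1082 = 0.000924.
Corrected numerator: |-0.039002| − 0.000924 = 0.038078.
Null standard error: √(0.10·0.90/541) = √0.000166359 = 0.012898.
z = (−)0.038078/0.012898 = -2.952.

z = -2.952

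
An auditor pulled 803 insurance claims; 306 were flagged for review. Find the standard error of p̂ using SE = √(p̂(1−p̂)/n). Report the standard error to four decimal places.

SE = 0.0171

p̂ = 306/803 = 0.38107.
p̂(1−p̂) = 0.235856.
SE = √(0.235856/803) = 0.0171.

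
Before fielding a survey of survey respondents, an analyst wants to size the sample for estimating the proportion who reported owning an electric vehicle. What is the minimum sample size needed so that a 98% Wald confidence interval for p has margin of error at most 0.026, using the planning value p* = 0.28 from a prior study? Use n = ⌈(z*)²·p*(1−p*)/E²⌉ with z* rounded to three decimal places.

For 98% confidence, z* = 2.326.
p*(1−p*) = 0.28·0.72 = 0.2016.
Required n before rounding: 5.410276 × 0.2016 / 0.026² = 1613.479.
⌈1613.479⌉ = 1614.

n = 1614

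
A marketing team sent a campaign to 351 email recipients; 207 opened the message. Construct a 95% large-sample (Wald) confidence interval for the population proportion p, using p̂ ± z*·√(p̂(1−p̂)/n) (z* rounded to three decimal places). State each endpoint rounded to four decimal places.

(0.5383, 0.6412)

The sample proportion is 207/351 = 0.58974.
SE = √(p̂(1−p̂)/n) = √(0.241946/351) = 0.026255.
The 95% critical value is z* = 1.960.
Margin = 1.960·0.026255 = 0.05146.
Interval: 0.58974 ± 0.05146 → (0.5383, 0.6412).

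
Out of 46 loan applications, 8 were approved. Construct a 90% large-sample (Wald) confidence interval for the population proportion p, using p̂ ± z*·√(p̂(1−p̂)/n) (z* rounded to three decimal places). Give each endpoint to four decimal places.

Sample proportion p̂ = 8/46 = 0.17391.
SE = √(p̂(1−p̂)/n) = √(0.143667/46) = 0.055886.
z* = 1.645 at the 90% level.
Margin of error: 1.645 × 0.055886 = 0.09193.
CI: 0.17391 ± 0.09193 = (0.0820, 0.2658).

(0.0820, 0.2658)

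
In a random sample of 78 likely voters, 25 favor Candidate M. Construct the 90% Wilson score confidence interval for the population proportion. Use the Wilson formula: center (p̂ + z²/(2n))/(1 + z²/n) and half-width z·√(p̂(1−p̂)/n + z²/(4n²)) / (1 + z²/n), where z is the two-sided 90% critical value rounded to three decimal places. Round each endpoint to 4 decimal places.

p̂ = 25/78 = 0.32051; z = 1.645, so z² = 2.706025.
Denominator 1 + z²/n = 1 + 2.706025/78 = 1.034693.
Adjusted center: (0.32051 + z²/(2n))/1.034693 = 0.32653.
Radicand: p̂(1−p̂)/n + z²/(4n²) = 0.002792107 + 0.000111194 = 0.002903301.
Half-width = z·√(radicand)/denom = 1.645·0.053882/1.034693 = 0.08566.
So the interval runs from 0.2409 to 0.4122.

(0.2409, 0.4122)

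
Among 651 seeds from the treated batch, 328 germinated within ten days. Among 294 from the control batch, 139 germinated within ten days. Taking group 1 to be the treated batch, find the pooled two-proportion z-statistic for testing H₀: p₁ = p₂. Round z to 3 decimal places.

z = 0.884

Sample proportions: p̂₁ = 328/651 = 0.50384 and p̂₂ = 139/294 = 0.47279.
Pooled p̂ = (328+139)/(651+294) = 467/945 = 0.49418.
SE = √[p̂(1−p̂)(1/n₁+1/n₂)] = √[0.49418·0.50582·(1/651+1/294)] ≈ 0.035131.
z = (p̂₁ − p̂₂)/SE = (0.50384 − 0.47279)/0.035131 = 0.03105/0.035131 = 0.884.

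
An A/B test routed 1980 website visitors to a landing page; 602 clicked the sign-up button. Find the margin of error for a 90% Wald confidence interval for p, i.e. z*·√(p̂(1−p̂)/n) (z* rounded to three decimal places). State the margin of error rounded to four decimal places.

ME = 0.0170

With x = 602 successes in n = 1980, p̂ = 0.30404.
SE(p̂) = √(0.30404·0.69596/1980) = 0.010338.
The 90% critical value is z* = 1.645.
Margin of error = z*·SE = 1.645 × 0.010338 = 0.0170.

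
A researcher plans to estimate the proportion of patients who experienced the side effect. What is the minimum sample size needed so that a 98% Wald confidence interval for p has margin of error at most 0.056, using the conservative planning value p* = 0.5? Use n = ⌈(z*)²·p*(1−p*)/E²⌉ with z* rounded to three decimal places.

For 98% confidence, z* = 2.326.
p*(1−p*) = 0.2500.
Required n before rounding: 5.410276 × 0.2500 / 0.056² = 431.304.
⌈431.304⌉ = 432.

n = 432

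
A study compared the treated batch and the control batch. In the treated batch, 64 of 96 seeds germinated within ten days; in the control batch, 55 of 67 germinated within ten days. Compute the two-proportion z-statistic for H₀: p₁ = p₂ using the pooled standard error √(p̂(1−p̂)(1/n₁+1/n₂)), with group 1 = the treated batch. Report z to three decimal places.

z = -2.182

Sample proportions: p̂₁ = 64/96 = 0.66667 and p̂₂ = 55/67 = 0.82090.
Pooling: p̂ = 119/163 = 0.73006.
SE = √[p̂(1−p̂)(1/n₁+1/n₂)] = √[0.73006·0.26994·(1/96+1/67)] ≈ 0.070670.
z = (p̂₁ − p̂₂)/SE = (0.66667 − 0.82090)/0.070670 = -0.15423/0.070670 = -2.182.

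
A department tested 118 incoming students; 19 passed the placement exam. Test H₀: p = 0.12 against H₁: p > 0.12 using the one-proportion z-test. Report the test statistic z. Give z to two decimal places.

With x = 19 successes in n = 118, p̂ = 0.16102.
SE₀ = √(0.12·0.88/118) = 0.029915.
Test statistic: z = 0.04102/0.029915 = 1.37.

z = 1.37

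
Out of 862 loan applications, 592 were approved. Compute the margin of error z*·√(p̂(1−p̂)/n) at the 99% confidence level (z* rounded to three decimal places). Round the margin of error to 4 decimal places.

ME = 0.0407

The sample proportion is 592/862 = 0.68677.
SE(p̂) = √(0.68677·0.31323/862) = 0.015797.
z* = 2.576 at the 99% level.
Margin of error = z*·SE = 2.576 × 0.015797 = 0.0407.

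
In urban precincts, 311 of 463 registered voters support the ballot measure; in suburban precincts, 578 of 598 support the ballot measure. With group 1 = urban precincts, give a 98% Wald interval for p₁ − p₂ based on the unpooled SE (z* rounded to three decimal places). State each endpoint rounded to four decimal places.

(-0.3484, -0.2413)

p̂₁ = 0.67171, p̂₂ = 0.96656, so the observed difference is -0.29485.
SE = √(0.000476279 + 0.000054057) = √0.000530336 = 0.023029.
z* = 2.326 at the 98% level. Margin of error = 0.05357.
So the interval runs from -0.3484 to -0.2413.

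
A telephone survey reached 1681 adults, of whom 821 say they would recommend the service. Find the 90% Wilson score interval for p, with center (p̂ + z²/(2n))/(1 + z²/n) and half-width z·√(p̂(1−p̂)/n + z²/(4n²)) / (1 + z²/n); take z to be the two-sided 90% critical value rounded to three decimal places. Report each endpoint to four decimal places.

p̂ = 821/1681 = 0.48840; z = 1.645, so z² = 2.706025.
Denominator 1 + z²/n = 1 + 2.706025/1681 = 1.001610.
Center = (0.48840 + 0.000805)/1.001610 = 0.48842.
Radicand: p̂(1−p̂)/n + z²/(4n²) = 0.000148641 + 0.000000239 = 0.000148880.
Half-width = 1.645·√0.000148880/1.001610 = 0.02004.
Interval: 0.48842 ± 0.02004 → (0.4684, 0.5085).

(0.4684, 0.5085)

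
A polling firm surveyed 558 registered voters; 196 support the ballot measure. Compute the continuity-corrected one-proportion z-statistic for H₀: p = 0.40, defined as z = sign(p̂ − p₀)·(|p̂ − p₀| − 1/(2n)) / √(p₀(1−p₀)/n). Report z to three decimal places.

z = -2.307

The sample proportion is 196/558 = 0.35125. p̂ − p₀ = -0.048746.
1/(2n) = 0.000896.
Corrected numerator: |-0.048746| − 0.000896 = 0.047850.
Under H₀, SE = √(p₀(1−p₀)/n) = √(0.40·0.60/558) = √0.000430108 = 0.020739.
z = (−)0.047850/0.020739 = -2.307.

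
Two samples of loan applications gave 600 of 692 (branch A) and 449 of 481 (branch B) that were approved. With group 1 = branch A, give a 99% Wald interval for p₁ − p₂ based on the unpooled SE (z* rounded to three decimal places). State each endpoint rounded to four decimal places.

p̂₁ = 0.86705, p̂₂ = 0.93347, so the observed difference is -0.06642.
SE = √(0.000166579 + 0.000129110) = √0.000295689 = 0.017196.
The 99% critical value is z* = 2.576. Margin of error = 0.04430.
So the interval runs from -0.1107 to -0.0221.

(-0.1107, -0.0221)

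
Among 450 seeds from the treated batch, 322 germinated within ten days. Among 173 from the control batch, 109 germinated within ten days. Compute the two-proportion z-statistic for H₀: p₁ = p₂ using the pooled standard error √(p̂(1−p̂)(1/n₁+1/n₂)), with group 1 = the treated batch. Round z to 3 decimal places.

z = 2.070

p̂₁ = 322/450 = 0.71556, p̂₂ = 109/173 = 0.63006.
Pooling: p̂ = 431/623 = 0.69181.
Pooled SE = √[0.2132075·0.00800257] ≈ 0.041306.
z = (p̂₁ − p̂₂)/SE = (0.71556 − 0.63006)/0.041306 = 0.08550/0.041306 = 2.070.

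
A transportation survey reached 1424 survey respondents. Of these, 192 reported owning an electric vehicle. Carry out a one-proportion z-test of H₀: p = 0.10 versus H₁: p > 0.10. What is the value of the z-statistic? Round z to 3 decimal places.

z = 4.381

p̂ = 192/1424 = 0.13483.
Null standard error: √(0.10·0.90/1424) = √0.000063202 = 0.007950.
Test statistic: z = 0.03483/0.007950 = 4.381.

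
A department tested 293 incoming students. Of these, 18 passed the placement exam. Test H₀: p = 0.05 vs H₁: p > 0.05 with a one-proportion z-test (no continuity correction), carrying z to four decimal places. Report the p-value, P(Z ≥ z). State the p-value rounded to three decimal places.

p-value = 0.185

With x = 18 successes in n = 293, p̂ = 0.06143.
Under H₀, SE = √(p₀(1−p₀)/n) = √(0.05·0.95/293) = √0.000162116 = 0.012732.
z = (p̂ − p₀)/SE = (18/293 − 0.05)/0.012732 ≈ 0.8980.
From the standard normal, P(Z ≥ z) = 0.185.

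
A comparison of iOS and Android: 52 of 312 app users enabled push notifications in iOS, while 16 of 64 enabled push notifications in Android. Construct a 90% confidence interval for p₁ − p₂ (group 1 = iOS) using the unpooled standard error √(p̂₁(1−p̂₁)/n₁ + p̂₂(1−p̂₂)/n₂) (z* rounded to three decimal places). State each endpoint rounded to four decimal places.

p̂₁ = 0.16667, p̂₂ = 0.25000, so the observed difference is -0.08333.
Unpooled SE = √(p̂₁(1−p̂₁)/n₁ + p̂₂(1−p̂₂)/n₂) = √(0.000445157 + 0.002929688) = 0.058093.
z* = 1.645 at the 90% level. Margin = 1.645·0.058093 = 0.09556.
Interval: -0.08333 ± 0.09556 → (-0.1789, 0.0122).

(-0.1789, 0.0122)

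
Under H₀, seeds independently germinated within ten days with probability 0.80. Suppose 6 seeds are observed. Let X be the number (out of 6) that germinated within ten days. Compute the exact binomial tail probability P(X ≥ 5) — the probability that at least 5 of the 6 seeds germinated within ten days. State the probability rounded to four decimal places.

P = 0.6554

X is binomial with n = 6 and p = 0.80.
P(X ≥ 5) = C(6,5)·0.80^5·0.20^1 + C(6,6)·0.80^6·0.20^0.
= 0.393216 + 0.262144 = 0.6554.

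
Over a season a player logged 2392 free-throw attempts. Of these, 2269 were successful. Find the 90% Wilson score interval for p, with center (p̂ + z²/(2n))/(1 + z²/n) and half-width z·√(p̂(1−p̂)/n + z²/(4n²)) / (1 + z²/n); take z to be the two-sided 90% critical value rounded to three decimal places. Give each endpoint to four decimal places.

p̂ = 2269/2392 = 0.94858; z = 1.645, so z² = 2.706025.
1 + z²/n = 1.001131.
Center = (0.94858 + 0.000566)/1.001131 = 0.94807.
Radicand: p̂(1−p̂)/n + z²/(4n²) = 0.000020392 + 0.000000118 = 0.000020510.
Half-width = 1.645·√0.000020510/1.001131 = 0.00744.
CI: 0.94807 ± 0.00744 = (0.9406, 0.9555).

(0.9406, 0.9555)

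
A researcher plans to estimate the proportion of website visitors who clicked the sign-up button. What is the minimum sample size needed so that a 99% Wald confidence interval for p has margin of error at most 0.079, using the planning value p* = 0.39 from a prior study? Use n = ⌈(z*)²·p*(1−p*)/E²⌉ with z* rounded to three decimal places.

n = 253

z* = 2.576 at the 99% level.
p*(1−p*) = 0.39·0.61 = 0.2379.
Required n before rounding: 6.635776 × 0.2379 / 0.079² = 252.948.
⌈252.948⌉ = 253.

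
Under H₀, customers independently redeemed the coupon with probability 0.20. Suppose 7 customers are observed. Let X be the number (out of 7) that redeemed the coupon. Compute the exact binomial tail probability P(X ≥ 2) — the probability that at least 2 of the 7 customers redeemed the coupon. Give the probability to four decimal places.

X is binomial with n = 7 and p = 0.20.
P(X ≥ 2) = Σ_{j=2}^{7} C(7,j)·0.20^j·0.80^{7−j}.
= 0.275251 + 0.114688 + 0.028672 + 0.004301 + 0.000358 + 0.000013 = 0.4233.

P = 0.4233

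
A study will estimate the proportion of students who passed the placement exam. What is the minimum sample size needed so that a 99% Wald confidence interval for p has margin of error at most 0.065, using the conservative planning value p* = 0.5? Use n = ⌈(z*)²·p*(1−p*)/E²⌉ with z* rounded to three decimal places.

For 99% confidence, z* = 2.576.
p*(1−p*) = 0.2500.
(z*)²·p*(1−p*)/E² = 6.635776·0.2500/0.004225 = 392.649.
Rounding up, n = 393.

n = 393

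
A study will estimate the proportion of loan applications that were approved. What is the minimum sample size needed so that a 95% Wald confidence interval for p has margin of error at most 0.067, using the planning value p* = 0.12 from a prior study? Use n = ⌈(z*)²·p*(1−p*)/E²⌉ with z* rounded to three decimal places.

n = 91

The 95% critical value is z* = 1.960.
p*(1−p*) = 0.1056.
(z*)²·p*(1−p*)/E² = 3.841600·0.1056/0.004489 = 90.370.
Rounding up, n = 91.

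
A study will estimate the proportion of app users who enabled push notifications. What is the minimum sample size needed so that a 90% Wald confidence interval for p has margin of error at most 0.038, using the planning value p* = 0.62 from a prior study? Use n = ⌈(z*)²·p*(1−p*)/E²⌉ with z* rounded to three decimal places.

n = 442

For 90% confidence, z* = 1.645.
p*(1−p*) = 0.62·0.38 = 0.2356.
(z*)²·p*(1−p*)/E² = 2.706025·0.2356/0.001444 = 441.509.
Rounding up, n = 442.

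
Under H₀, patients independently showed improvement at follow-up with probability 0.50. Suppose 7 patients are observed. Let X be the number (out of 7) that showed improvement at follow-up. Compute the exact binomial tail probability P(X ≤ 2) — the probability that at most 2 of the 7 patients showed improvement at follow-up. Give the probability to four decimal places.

X ~ Binomial(n=7, p=0.50).
P(X ≤ 2) = C(7,0)·0.50^0·0.50^7 + C(7,1)·0.50^1·0.50^6 + C(7,2)·0.50^2·0.50^5.
= 0.007812 + 0.054688 + 0.164062 = 0.2266.

P = 0.2266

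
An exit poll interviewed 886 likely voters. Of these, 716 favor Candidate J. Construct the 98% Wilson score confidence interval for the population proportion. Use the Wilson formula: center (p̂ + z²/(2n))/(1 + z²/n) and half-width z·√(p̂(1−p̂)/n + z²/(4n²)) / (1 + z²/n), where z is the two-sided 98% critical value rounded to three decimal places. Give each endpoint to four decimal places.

p̂ = 716/886 = 0.80813; z = 2.326, so z² = 5.410276.
1 + z²/n = 1.006106.
Adjusted center: (0.80813 + z²/(2n))/1.006106 = 0.80626.
Radicand: p̂(1−p̂)/n + z²/(4n²) = 0.000175009 + 0.000001723 = 0.000176732.
Half-width = 2.326·√0.000176732/1.006106 = 0.03073.
So the interval runs from 0.7755 to 0.8370.

(0.7755, 0.8370)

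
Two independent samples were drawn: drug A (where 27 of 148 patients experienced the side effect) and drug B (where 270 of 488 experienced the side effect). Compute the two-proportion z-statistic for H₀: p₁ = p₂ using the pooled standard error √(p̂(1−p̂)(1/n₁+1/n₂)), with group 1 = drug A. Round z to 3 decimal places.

Sample proportions: p̂₁ = 27/148 = 0.18243 and p̂₂ = 270/488 = 0.55328.
Pooling: p̂ = 297/636 = 0.46698.
SE = √[p̂(1−p̂)(1/n₁+1/n₂)] = √[0.46698·0.53302·(1/148+1/488)] ≈ 0.046818.
z = -0.37085/0.046818 = -7.921.

z = -7.921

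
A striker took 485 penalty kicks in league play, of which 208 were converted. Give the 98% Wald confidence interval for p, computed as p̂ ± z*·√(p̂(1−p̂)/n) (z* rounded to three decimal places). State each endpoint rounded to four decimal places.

(0.3766, 0.4811)

Sample proportion p̂ = 208/485 = 0.42887.
Standard error of p̂: √(0.244940/485) = √0.000505031 = 0.022473.
For 98% confidence, z* = 2.326.
Margin of error: 2.326 × 0.022473 = 0.05227.
So the interval runs from 0.3766 to 0.4811.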